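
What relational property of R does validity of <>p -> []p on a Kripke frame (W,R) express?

Suppose ◇p→□p is valid. Take Rxy, Rxz and set V(p)={y}. Then ◇p at x, so □p at x, so p at z, i.e. z=y.

Partial functionality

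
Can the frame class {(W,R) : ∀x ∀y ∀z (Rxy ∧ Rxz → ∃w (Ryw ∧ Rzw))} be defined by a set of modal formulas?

Yes: it is convergence, defined by the .2 schema ◇□p → □◇p.

Yes — defined by ◇□p → □◇p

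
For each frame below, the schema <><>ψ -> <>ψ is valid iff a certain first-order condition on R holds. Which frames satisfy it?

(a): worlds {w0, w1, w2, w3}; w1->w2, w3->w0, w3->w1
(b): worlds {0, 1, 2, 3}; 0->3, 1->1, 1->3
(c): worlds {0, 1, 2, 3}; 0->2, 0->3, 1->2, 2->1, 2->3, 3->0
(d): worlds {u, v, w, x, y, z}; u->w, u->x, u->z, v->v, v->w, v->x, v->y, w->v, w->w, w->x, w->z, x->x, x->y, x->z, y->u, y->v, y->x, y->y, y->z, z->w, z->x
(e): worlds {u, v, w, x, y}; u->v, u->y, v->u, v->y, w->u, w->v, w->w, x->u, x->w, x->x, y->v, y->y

(b)

Frame correspondent (Sahlqvist): forall x forall y forall z (Rxy & Ryz -> Rxz) — i.e. transitivity.
(a): fails — Rw3w1 and Rw1w2 but not Rw3w2.
(b): holds.
(c): fails — R02 and R21 but not R01.
(d): fails — Rwx and Rxy but not Rwy.
(e): fails — Ruv and Rvu but not Ruu.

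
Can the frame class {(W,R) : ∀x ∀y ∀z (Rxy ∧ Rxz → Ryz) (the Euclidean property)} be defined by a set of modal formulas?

Yes: it is the Euclidean property, defined by the 5 schema ◇p → □◇p.

Yes — defined by ◇p → □◇p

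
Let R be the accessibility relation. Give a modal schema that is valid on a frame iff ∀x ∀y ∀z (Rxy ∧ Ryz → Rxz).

□q → □□q

A defining formula is □q → □□q (the 4 axiom).
Suppose □q→□□q is valid. Take Rxy, Ryz and set V(q)={w : Rxw}. Then □q at x, so □□q at x, so □q at y, so q at z, i.e. Rxz.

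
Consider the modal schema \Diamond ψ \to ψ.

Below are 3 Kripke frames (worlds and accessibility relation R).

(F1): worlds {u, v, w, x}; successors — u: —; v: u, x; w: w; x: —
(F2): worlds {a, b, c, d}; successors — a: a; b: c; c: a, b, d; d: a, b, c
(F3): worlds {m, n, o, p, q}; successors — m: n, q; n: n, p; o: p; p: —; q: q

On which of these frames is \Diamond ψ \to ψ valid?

This is the axiom for a generalized confluence (Geach) condition; its first-order frame correspondent is \forall x \forall y (xRy \to \exists w (y = w \wedge x = w)).
(F1): fails — vRu but u ≠ v.
(F2): fails — bRc but c ≠ b.
(F3): fails — mRn but n ≠ m.

none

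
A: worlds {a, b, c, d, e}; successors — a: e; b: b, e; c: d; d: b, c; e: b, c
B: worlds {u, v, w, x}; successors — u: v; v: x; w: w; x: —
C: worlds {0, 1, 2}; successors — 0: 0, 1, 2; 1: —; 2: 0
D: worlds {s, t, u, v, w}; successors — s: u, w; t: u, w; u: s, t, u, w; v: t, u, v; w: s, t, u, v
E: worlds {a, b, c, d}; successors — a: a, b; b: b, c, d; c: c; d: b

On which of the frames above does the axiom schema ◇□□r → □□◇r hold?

D

Frame correspondent (Sahlqvist): ∀x ∀y ∀z ((xRy ∧ xR²z) → ∃w (yR²w ∧ zRw)) — i.e. a generalized confluence (Geach) condition.
A: fails — bRb, bR²c but no w with bR²w and cRw.
B: fails — uRv, uR²x but no t with vR²t and xRt.
C: fails — 0R0, 0R²1 but no w with 0R²w and 1Rw.
D: condition met.
E: fails — bRc, bR²d but no w with cR²w and dRw.
Valid on: D.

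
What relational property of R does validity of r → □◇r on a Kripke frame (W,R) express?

symmetry: ∀x ∀y (Rxy → Ryx)

Suppose r→□◇r is valid. Take Rxy and set V(r)={x}. Then r at x, so □◇r at x, so ◇r at y, so some z with Ryz has r; z=x, i.e. Ryx.
Conversely, any frame satisfying ∀x ∀y (Rxy → Ryx) validates the schema.
Frame condition: ∀x ∀y (Rxy → Ryx).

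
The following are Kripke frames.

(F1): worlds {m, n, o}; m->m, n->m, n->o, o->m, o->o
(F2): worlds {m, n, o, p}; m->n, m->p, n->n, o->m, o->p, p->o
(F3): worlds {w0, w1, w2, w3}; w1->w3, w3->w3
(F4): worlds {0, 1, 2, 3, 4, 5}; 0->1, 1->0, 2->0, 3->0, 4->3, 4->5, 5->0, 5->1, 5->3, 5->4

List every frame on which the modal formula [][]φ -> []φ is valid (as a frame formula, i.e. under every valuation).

(F1), (F3)

This is the axiom for density; its first-order frame correspondent is forall x forall y (Rxy -> exists z (Rxz & Rzy)).
(F1): ✓.
(F2): fails — Rom but no z with Roz and Rzm.
(F3): ✓.
(F4): fails — R10 but no z with R1z and Rz0.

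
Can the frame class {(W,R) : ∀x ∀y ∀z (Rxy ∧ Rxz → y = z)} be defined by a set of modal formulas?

This is a Sahlqvist condition; the CD axiom ◇p → □p defines it.
Suppose ◇p→□p is valid. Take Rxy, Rxz and set V(p)={y}. Then ◇p at x, so □p at x, so p at z, i.e. z=y.

Definable; ◇p → □p defines it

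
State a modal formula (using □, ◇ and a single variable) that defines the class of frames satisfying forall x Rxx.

□ψ → ψ

The condition is reflexivity. The T schema □ψ → ψ defines it.
Suppose □ψ→ψ is valid. At any x set V(ψ)={w : Rxw}. Then □ψ holds at x, so ψ holds at x, i.e. Rxx.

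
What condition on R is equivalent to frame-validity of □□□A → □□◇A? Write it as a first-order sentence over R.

∀x ∀z (xR²z → ∃w (xR³w ∧ zRw))

This is a Sahlqvist (Geach-type) schema ◇^0□^3A → □^2◇^1A.
First-order correspondent: ∀x ∀z (xR²z → ∃w (xR³w ∧ zRw)).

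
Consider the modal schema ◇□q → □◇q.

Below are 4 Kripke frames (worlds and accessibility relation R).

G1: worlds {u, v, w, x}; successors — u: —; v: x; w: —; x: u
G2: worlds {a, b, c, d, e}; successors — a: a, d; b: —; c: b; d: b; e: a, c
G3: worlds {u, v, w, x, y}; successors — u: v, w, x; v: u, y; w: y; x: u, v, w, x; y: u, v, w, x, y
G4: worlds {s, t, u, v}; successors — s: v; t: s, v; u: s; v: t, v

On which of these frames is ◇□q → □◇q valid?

G4

This is the axiom for convergence; its first-order frame correspondent is ∀x ∀y ∀z (Rxy ∧ Rxz → ∃w (Ryw ∧ Rzw)).
G1: fails — Rxu and Rxu but u and u have no common successor.
G2: fails — Raa and Rad but a and d have no common successor.
G3: fails — Ruw and Rux but w and x have no common successor.
G4: holds.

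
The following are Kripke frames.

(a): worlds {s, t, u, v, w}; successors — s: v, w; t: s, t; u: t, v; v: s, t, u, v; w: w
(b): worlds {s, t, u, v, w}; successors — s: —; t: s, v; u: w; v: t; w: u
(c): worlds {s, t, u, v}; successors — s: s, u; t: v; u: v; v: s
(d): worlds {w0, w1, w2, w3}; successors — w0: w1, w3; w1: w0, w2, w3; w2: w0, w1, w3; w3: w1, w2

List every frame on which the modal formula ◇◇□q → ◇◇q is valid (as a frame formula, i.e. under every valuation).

This is the axiom for a generalized confluence (Geach) condition; its first-order frame correspondent is ∀x ∀y (xR²y → ∃w (yRw ∧ xR²w)).
(a): satisfies the condition.
(b): fails — tR²t but no w* with tRw* and tR²w*.
(c): fails — vR²u but no w with uRw and vR²w.
(d): satisfies the condition.

(a), (d)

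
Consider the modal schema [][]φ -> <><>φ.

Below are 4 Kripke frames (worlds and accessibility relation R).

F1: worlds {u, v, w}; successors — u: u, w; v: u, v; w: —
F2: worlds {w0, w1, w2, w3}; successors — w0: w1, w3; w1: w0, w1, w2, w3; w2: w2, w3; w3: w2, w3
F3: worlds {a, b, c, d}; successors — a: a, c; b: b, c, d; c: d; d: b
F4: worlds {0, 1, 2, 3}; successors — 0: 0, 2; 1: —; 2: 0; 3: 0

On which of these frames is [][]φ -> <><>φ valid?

F2, F3

This is the axiom for a generalized confluence (Geach) condition; its first-order frame correspondent is forall x exists w (x R^2 w & x R^2 w).
F1: fails — at w but no t with wR²t and wR²t.
F2: holds.
F3: holds.
F4: fails — at 1 but no w with 1R²w and 1R²w.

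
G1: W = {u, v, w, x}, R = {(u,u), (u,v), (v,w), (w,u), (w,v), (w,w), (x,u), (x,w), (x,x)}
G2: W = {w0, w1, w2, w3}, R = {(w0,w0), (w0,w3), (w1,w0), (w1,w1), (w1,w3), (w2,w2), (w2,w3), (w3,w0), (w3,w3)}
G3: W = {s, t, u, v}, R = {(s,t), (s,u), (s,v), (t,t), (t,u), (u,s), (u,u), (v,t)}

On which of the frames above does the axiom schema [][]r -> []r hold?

Frame correspondent (Sahlqvist): forall x forall y (Rxy -> exists z (Rxz & Rzy)) — i.e. density.
G1: ✓.
G2: ✓.
G3: fails — Rsv but no z with Rsz and Rzv.
Valid on: G1, G2.

G1, G2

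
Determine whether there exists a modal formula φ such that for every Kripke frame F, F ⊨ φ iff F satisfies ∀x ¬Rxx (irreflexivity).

Not modally definable

Modal frame validity is preserved under surjective bounded morphisms.
The 3-cycle (worlds w0,w1,w2 with w0→w1→w2→w0) is irreflexive, and the map sending every world to a single reflexive point • is a surjective bounded morphism (forth: every edge maps to (•,•); back: every world has a successor). So any modal formula valid on the 3-cycle is also valid on the reflexive point, which is not irreflexive.
Hence irreflexivity is not modally definable.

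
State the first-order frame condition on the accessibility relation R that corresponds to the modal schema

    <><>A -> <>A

forall x forall y (x R^2 y -> exists w (y = w & xRw))

This is a Sahlqvist (Geach-type) schema ◇^2□^0A → □^0◇^1A.
First-order correspondent: forall x forall y (x R^2 y -> exists w (y = w & xRw)).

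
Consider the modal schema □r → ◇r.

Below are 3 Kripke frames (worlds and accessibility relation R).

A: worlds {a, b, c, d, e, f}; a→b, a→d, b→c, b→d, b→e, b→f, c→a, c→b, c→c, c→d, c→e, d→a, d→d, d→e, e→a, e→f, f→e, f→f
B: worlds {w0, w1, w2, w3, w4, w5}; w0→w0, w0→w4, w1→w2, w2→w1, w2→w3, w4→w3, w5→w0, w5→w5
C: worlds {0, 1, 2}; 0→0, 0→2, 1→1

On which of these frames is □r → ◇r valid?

A

This is the axiom for seriality; its first-order frame correspondent is ∀x ∃y Rxy.
A: condition met.
B: fails — world w3 has no successor.
C: fails — world 2 has no successor.
Valid on: A.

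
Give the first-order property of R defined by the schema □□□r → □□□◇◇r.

This is a Sahlqvist (Geach-type) schema ◇^0□^3r → □^3◇^2r.
First-order correspondent: ∀x ∀z (xR³z → ∃w (xR³w ∧ zR²w)).

∀x ∀z (xR³z → ∃w (xR³w ∧ zR²w))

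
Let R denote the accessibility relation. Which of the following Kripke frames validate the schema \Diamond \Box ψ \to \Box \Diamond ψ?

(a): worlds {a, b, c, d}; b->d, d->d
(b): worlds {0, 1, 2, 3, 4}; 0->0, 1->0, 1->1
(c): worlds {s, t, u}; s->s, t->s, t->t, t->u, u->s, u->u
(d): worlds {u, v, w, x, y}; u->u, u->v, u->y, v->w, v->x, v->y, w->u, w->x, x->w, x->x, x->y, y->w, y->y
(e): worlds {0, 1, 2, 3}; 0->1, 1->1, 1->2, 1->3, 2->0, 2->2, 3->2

The schema corresponds to convergence: \forall x \forall y \forall z (Rxy \wedge Rxz \to \exists w (Ryw \wedge Rzw)).
(a): ✓.
(b): ✓.
(c): ✓.
(d): fails — Rvw and Rvy but w and y have no common successor.
(e): fails — R20 and R22 but 0 and 2 have no common successor.
Valid on: (a), (b), (c).

(a), (b), (c)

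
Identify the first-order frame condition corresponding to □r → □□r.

This schema is the 4 axiom.
It corresponds to transitivity: ∀x ∀y ∀z (Rxy ∧ Ryz → Rxz).

Transitivity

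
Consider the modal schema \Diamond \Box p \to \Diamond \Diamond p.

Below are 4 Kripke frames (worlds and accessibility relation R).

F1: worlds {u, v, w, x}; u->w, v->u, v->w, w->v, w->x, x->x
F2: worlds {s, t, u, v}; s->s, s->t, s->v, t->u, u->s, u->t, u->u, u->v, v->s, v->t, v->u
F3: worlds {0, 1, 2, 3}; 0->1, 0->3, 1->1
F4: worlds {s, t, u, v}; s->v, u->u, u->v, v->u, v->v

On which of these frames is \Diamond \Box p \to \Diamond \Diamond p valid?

The schema corresponds to a generalized confluence (Geach) condition: \forall x \forall y (xRy \to \exists w (yRw \wedge x R^2 w)).
F1: holds.
F2: holds.
F3: fails — 0R3 but no w with 3Rw and 0R²w.
F4: holds.

F1, F2, F4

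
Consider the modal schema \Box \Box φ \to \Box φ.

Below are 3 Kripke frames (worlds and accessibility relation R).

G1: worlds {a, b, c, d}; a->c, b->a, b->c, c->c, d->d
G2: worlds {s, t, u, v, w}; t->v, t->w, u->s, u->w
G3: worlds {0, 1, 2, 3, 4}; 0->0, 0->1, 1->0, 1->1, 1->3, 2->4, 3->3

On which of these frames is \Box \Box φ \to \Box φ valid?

Frame correspondent (Sahlqvist): \forall x \forall y (Rxy \to \exists z (Rxz \wedge Rzy)) — i.e. density.
G1: fails — Rba but no z with Rbz and Rza.
G2: fails — Rus but no z with Ruz and Rzs.
G3: fails — R24 but no z with R2z and Rz4.
Valid on no frame.

none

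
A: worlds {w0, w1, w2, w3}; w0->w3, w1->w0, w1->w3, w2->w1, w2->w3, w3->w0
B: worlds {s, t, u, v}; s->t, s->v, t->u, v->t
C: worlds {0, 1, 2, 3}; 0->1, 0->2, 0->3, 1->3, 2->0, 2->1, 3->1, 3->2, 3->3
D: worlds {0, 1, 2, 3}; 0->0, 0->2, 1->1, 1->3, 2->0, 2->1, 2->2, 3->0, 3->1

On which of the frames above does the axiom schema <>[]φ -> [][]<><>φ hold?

The schema corresponds to a generalized confluence (Geach) condition: forall x forall y forall z ((xRy & x R^2 z) -> exists w (yRw & z R^2 w)).
A: fails — w1Rw0, w1R²w0 but no w with w0Rw and w0R²w.
B: fails — sRt, sR²t but no w with tRw and tR²w.
C: holds.
D: holds.
Valid on: C, D.

C, D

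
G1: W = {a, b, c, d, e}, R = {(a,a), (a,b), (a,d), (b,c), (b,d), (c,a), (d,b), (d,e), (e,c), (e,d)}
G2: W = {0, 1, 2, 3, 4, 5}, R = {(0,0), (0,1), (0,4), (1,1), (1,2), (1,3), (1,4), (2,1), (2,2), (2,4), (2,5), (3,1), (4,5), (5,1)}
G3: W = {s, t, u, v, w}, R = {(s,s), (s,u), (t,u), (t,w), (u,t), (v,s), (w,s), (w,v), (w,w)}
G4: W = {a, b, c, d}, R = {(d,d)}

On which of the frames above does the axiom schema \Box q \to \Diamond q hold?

This is the axiom for seriality; its first-order frame correspondent is \forall x \exists y Rxy.
G1: satisfies the condition.
G2: satisfies the condition.
G3: satisfies the condition.
G4: fails — world a has no successor.
Valid on: G1, G2, G3.

G1, G2, G3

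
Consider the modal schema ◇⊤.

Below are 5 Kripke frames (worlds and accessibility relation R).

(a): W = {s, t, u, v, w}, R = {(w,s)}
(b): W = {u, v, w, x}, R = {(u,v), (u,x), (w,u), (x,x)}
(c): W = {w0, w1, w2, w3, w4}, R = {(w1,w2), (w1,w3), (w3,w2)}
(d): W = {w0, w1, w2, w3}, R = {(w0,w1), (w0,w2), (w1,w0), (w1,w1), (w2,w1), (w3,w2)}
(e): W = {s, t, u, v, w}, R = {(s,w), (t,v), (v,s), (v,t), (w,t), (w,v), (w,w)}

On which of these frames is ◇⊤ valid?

This is the axiom for seriality; its first-order frame correspondent is ∀x ∃y Rxy.
(a): fails — world s has no successor.
(b): fails — world v has no successor.
(c): fails — world w0 has no successor.
(d): condition met.
(e): fails — world u has no successor.

(d)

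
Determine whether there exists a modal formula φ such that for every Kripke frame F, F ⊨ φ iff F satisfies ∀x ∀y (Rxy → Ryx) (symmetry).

The condition is symmetry. A defining modal formula is q → □◇q.

Definable; q → □◇q defines it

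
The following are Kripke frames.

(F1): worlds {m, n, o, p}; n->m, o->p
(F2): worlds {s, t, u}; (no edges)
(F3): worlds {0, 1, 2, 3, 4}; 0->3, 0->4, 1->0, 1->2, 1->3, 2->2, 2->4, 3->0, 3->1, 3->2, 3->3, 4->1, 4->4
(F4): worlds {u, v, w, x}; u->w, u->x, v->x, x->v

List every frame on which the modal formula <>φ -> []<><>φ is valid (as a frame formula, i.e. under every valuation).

This is the axiom for a generalized confluence (Geach) condition; its first-order frame correspondent is forall x forall y forall z ((xRy & xRz) -> exists w (y = w & z R^2 w)).
(F1): fails — nRm, nRm but no w with m=w and mR²w.
(F2): satisfies the condition.
(F3): fails — 1R0, 1R2 but no w with 0=w and 2R²w.
(F4): fails — uRw, uRw but no t with w=t and wR²t.

(F2)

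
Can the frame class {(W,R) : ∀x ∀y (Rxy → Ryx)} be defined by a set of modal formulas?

The condition is symmetry. A defining modal formula is p → □◇p.
Suppose p→□◇p is valid. Take Rxy and set V(p)={x}. Then p at x, so □◇p at x, so ◇p at y, so some z with Ryz has p; z=x, i.e. Ryx.

Yes, by p → □◇p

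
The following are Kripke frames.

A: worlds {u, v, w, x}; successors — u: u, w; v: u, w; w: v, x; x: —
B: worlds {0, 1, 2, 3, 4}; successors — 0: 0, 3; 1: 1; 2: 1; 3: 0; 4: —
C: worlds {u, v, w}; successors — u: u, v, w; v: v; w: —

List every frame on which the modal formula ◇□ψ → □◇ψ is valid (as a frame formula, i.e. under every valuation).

B

Frame correspondent (Sahlqvist): ∀x ∀y ∀z (Rxy ∧ Rxz → ∃w (Ryw ∧ Rzw)) — i.e. convergence.
A: fails — Ruw and Ruu but w and u have no common successor.
B: satisfies the condition.
C: fails — Ruv and Ruw but v and w have no common successor.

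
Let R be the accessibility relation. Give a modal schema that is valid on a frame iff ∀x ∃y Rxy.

The condition is seriality. The D schema □ψ → ◇ψ defines it.
Suppose □ψ→◇ψ is valid. At any x set V(ψ)=W. Then □ψ at x, so ◇ψ at x, so x has a successor.

□ψ → ◇ψ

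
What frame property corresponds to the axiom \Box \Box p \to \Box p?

density: \forall x \forall y (Rxy \to \exists z (Rxz \wedge Rzy))

This is the C4 axiom.
Its frame correspondent is density — \forall x \forall y (Rxy \to \exists z (Rxz \wedge Rzy)).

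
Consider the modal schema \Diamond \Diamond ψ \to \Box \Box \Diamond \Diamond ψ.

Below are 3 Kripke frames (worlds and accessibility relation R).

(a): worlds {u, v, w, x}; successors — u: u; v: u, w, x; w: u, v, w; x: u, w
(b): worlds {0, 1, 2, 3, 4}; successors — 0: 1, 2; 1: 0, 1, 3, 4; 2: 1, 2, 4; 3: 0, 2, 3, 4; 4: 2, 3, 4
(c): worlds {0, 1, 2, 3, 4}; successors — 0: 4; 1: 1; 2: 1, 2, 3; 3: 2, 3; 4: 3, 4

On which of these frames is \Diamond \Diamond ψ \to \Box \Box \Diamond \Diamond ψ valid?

This is the axiom for a generalized confluence (Geach) condition; its first-order frame correspondent is \forall x \forall y \forall z ((x R^2 y \wedge x R^2 z) \to \exists w (y = w \wedge z R^2 w)).
(a): fails — vR²v, vR²u but no t with v=t and uR²t.
(b): ✓.
(c): fails — 0R²4, 0R²3 but no w with 4=w and 3R²w.

(b)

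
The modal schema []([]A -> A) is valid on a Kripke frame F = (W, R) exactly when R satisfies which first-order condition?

shift-reflexivity

Suppose □(□A→A) is valid. Take Rxy and set V(A)={w : Ryw}. Then at y, □A holds; since □(□A→A) at x, □A→A at y, so A at y, i.e. Ryy.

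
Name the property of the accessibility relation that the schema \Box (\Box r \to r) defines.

This is the T□ axiom.
It corresponds to shift-reflexivity: \forall x \forall y (Rxy \to Ryy).

Shift-reflexivity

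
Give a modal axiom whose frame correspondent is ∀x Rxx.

This is reflexivity; the standard corresponding axiom is T: □r → r.
Suppose □r→r is valid. At any x set V(r)={w : Rxw}. Then □r holds at x, so r holds at x, i.e. Rxx.

□r → r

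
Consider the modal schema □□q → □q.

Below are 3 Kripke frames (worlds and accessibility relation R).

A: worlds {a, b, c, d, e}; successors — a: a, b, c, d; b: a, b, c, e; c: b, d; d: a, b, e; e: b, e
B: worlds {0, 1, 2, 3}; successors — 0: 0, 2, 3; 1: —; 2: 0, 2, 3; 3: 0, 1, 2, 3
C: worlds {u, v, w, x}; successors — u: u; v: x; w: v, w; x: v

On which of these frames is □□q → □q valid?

B

This is the axiom for density; its first-order frame correspondent is ∀x ∀y (Rxy → ∃z (Rxz ∧ Rzy)).
A: fails — Rcd but no z with Rcz and Rzd.
B: condition met.
C: fails — Rvx but no z with Rvz and Rzx.
Valid on: B.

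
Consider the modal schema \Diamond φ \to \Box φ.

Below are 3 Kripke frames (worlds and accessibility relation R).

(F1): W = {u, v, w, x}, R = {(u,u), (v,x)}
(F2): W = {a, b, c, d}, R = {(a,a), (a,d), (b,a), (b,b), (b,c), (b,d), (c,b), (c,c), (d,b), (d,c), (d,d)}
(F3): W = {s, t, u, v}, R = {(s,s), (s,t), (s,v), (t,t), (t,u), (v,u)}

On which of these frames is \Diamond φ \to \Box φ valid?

(F1)

The schema corresponds to partial functionality: \forall x \forall y \forall z (Rxy \wedge Rxz \to y = z).
(F1): satisfies the condition.
(F2): fails — a sees both a and d.
(F3): fails — s sees both s and t.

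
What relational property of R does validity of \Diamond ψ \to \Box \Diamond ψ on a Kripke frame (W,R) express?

Suppose ◇ψ→□◇ψ is valid. Take Rxy, Rxz and set V(ψ)={y}. Then ◇ψ at x, so □◇ψ at x, so ◇ψ at z, so some w with Rzw has ψ; w=y, i.e. Rzy. By symmetry of the argument, Ryz.

the Euclidean property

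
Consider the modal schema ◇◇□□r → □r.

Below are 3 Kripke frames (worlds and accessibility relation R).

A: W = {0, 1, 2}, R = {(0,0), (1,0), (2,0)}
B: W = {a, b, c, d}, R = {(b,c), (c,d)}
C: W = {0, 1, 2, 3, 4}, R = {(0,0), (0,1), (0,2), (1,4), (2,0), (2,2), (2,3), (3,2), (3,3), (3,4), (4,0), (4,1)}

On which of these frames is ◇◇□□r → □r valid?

A

Frame correspondent (Sahlqvist): ∀x ∀y ∀z ((xR²y ∧ xRz) → ∃w (yR²w ∧ z = w)) — i.e. a generalized confluence (Geach) condition.
A: ✓.
B: fails — bR²d, bRc but no w with dR²w and c=w.
C: fails — 0R²1, 0R2 but no w with 1R²w and 2=w.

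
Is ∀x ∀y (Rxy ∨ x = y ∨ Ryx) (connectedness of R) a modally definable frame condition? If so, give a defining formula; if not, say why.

Modal frame validity is preserved under disjoint unions.
Take 3 disjoint single-world reflexive frames: each is trivially connected, but their disjoint union has 3 worlds with no edge between distinct components, so it is not connected.
So the class is not modally definable.

Not modally definable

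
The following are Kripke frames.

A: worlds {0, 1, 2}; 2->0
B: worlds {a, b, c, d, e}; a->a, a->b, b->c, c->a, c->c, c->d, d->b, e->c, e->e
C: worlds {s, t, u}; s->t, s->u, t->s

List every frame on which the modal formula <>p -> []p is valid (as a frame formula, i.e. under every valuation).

Frame correspondent (Sahlqvist): forall x forall y forall z (Rxy & Rxz -> y = z) — i.e. partial functionality.
A: ✓.
B: fails — a sees both a and b.
C: fails — s sees both t and u.
Valid on: A.

A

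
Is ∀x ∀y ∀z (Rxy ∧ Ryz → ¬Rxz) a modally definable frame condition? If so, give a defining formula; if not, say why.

Not definable by any modal formula

Modal frame validity is preserved under surjective bounded morphisms.
The 3-cycle (worlds w0,w1,w2 with w0→w1→w2→w0) is intransitive. Mapping every world to a single reflexive point • is a surjective bounded morphism; the reflexive point is not intransitive (R••∧R•• but R••).
Hence intransitivity is not modally definable.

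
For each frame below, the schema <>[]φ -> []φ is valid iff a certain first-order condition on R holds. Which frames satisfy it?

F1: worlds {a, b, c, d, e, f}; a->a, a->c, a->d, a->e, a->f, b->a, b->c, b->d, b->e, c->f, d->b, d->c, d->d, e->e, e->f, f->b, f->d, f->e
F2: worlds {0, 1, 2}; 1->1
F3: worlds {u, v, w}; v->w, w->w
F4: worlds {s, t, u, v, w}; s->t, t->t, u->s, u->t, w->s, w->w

The schema corresponds to the Euclidean property: forall x forall y forall z (Rxy & Rxz -> Ryz).
F1: fails — Rae and Raa but not Rea.
F2: holds.
F3: holds.
F4: fails — Rut and Rus but not Rts.

F2, F3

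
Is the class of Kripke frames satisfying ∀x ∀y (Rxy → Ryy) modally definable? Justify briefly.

Yes: it is shift-reflexivity, defined by the T□ schema □(□q → q).
Suppose □(□q→q) is valid. Take Rxy and set V(q)={w : Ryw}. Then at y, □q holds; since □(□q→q) at x, □q→q at y, so q at y, i.e. Ryy.

Yes — defined by □(□q → q)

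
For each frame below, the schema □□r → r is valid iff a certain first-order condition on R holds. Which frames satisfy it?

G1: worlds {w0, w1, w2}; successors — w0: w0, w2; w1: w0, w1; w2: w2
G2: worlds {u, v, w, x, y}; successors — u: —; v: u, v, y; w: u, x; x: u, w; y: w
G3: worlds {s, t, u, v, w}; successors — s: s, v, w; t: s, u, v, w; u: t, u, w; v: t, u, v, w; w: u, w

This is the axiom for a generalized confluence (Geach) condition; its first-order frame correspondent is ∀x ∃w (xR²w ∧ x = w).
G1: satisfies the condition.
G2: fails — at u but no t with uR²t and u=t.
G3: satisfies the condition.

G1, G3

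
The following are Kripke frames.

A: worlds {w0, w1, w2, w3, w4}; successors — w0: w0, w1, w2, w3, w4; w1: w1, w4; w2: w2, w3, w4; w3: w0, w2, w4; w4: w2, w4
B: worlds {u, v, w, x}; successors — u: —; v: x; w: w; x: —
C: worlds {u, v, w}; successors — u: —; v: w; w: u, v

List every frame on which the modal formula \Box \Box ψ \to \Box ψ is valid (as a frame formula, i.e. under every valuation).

This is the axiom for density; its first-order frame correspondent is \forall x \forall y (Rxy \to \exists z (Rxz \wedge Rzy)).
A: satisfies the condition.
B: fails — Rvx but no z with Rvz and Rzx.
C: fails — Rwu but no z with Rwz and Rzu.
Valid on: A.

A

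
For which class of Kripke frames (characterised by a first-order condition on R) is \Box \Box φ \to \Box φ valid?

density

Suppose □□φ→□φ is valid. Take Rxy and set V(φ)={w : xR²w}. Then □□φ at x, so □φ at x, so φ at y, i.e. ∃z(Rxz∧Rzy).
Conversely, on a frame with density the schema holds at every world under every valuation.
So the correspondent is density.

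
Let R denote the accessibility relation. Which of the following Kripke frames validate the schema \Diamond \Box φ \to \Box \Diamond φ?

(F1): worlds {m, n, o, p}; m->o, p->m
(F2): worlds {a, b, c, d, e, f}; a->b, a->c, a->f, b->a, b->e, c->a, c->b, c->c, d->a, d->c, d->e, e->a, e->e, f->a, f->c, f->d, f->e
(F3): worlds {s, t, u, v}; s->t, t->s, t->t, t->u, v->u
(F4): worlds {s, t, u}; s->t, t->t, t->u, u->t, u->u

This is the axiom for convergence; its first-order frame correspondent is \forall x \forall y \forall z (Rxy \wedge Rxz \to \exists w (Ryw \wedge Rzw)).
(F1): fails — Rmo and Rmo but o and o have no common successor.
(F2): fails — Rba and Rbe but a and e have no common successor.
(F3): fails — Rts and Rtu but s and u have no common successor.
(F4): holds.

(F4)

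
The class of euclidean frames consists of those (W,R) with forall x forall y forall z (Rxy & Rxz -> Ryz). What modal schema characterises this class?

This is the Euclidean property; the standard corresponding axiom is 5: ◇s → □◇s.
Suppose ◇s→□◇s is valid. Take Rxy, Rxz and set V(s)={y}. Then ◇s at x, so □◇s at x, so ◇s at z, so some w with Rzw has s; w=y, i.e. Rzy. By symmetry of the argument, Ryz.

◇s → □◇s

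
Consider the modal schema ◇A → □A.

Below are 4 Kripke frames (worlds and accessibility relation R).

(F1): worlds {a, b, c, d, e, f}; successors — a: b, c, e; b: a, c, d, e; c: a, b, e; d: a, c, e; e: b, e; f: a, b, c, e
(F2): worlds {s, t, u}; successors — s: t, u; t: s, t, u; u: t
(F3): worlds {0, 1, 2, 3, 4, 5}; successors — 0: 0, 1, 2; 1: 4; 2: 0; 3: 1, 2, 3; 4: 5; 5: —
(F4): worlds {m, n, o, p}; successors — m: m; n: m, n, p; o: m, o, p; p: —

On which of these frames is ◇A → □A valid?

The schema corresponds to partial functionality: ∀x ∀y ∀z (Rxy ∧ Rxz → y = z).
(F1): fails — a sees both b and c.
(F2): fails — s sees both t and u.
(F3): fails — 0 sees both 0 and 1.
(F4): fails — n sees both m and n.

none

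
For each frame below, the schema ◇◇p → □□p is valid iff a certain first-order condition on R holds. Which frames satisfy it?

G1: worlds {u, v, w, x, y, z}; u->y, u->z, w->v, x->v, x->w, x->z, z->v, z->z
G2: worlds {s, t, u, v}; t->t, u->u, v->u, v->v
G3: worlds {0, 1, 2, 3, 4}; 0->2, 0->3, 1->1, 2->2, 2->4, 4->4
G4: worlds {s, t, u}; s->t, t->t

This is the axiom for a generalized confluence (Geach) condition; its first-order frame correspondent is ∀x ∀y ∀z ((xR²y ∧ xR²z) → ∃w (y = w ∧ z = w)).
G1: fails — uR²v, uR²z but v ≠ z.
G2: fails — vR²u, vR²v but u ≠ v.
G3: fails — 0R²2, 0R²4 but 2 ≠ 4.
G4: ✓.

G4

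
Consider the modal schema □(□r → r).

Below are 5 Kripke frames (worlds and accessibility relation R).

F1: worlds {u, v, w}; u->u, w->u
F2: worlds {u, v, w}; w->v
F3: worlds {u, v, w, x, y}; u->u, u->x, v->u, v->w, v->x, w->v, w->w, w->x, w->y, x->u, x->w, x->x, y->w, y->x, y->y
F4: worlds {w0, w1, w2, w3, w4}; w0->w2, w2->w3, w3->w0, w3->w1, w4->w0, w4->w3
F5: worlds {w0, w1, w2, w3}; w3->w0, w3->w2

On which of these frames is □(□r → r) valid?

F1

This is the axiom for shift-reflexivity; its first-order frame correspondent is ∀x ∀y (Rxy → Ryy).
F1: ✓.
F2: fails — Rwv but not Rvv.
F3: fails — Rwv but not Rvv.
F4: fails — Rw3w1 but not Rw1w1.
F5: fails — Rw3w2 but not Rw2w2.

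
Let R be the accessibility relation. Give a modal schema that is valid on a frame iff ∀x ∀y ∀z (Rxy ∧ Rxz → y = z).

◇r → □r

The condition is partial functionality. The CD schema ◇r → □r defines it.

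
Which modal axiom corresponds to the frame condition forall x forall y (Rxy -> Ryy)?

□(□r → r)

This is shift-reflexivity; the standard corresponding axiom is T□: □(□r → r).
Suppose □(□r→r) is valid. Take Rxy and set V(r)={w : Ryw}. Then at y, □r holds; since □(□r→r) at x, □r→r at y, so r at y, i.e. Ryy.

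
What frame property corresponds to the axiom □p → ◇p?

Suppose □p→◇p is valid. At any x set V(p)=W. Then □p at x, so ◇p at x, so x has a successor.
Conversely, any frame satisfying ∀x ∃y Rxy validates the schema.
So the correspondent is seriality.

Seriality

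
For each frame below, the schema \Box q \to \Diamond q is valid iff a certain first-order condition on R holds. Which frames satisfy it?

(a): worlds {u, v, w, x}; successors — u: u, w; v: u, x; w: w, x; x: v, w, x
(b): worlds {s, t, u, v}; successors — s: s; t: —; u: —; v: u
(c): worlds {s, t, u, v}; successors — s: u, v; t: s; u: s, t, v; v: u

(a), (c)

The schema corresponds to seriality: \forall x \exists y Rxy.
(a): condition met.
(b): fails — world t has no successor.
(c): condition met.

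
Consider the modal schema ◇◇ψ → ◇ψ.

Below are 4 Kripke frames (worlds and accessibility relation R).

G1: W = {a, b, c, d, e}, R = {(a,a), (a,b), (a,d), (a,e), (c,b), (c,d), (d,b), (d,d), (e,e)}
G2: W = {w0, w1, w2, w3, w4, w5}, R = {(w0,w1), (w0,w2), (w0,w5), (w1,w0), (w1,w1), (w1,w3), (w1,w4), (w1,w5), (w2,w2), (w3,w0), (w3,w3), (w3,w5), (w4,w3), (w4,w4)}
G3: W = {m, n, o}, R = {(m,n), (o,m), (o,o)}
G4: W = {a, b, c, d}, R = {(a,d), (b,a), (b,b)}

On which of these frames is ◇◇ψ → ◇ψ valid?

G1

This is the axiom for transitivity; its first-order frame correspondent is ∀x ∀y ∀z (Rxy ∧ Ryz → Rxz).
G1: condition met.
G2: fails — Rw1w0 and Rw0w2 but not Rw1w2.
G3: fails — Rom and Rmn but not Ron.
G4: fails — Rba and Rad but not Rbd.
Valid on: G1.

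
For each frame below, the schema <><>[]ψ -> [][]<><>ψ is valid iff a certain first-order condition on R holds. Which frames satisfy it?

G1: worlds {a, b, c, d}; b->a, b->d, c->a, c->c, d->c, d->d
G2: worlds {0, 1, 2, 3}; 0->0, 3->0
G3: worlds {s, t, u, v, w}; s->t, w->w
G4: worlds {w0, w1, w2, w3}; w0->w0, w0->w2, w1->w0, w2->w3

G2, G3

Frame correspondent (Sahlqvist): forall x forall y forall z ((x R^2 y & x R^2 z) -> exists w (yRw & z R^2 w)) — i.e. a generalized confluence (Geach) condition.
G1: fails — cR²a, cR²a but no w with aRw and aR²w.
G2: condition met.
G3: condition met.
G4: fails — w0R²w0, w0R²w2 but no w with w0Rw and w2R²w.
Valid on: G2, G3.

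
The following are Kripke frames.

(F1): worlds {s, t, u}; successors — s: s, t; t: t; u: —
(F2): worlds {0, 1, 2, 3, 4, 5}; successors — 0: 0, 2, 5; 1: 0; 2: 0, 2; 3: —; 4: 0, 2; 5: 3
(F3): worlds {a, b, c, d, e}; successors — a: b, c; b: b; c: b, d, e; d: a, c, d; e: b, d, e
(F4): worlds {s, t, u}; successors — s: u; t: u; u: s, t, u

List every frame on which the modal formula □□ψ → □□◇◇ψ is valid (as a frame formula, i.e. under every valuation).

Frame correspondent (Sahlqvist): ∀x ∀z (xR²z → ∃w (xR²w ∧ zR²w)) — i.e. a generalized confluence (Geach) condition.
(F1): ✓.
(F2): fails — 0R²3 but no w with 0R²w and 3R²w.
(F3): ✓.
(F4): ✓.

(F1), (F3), (F4)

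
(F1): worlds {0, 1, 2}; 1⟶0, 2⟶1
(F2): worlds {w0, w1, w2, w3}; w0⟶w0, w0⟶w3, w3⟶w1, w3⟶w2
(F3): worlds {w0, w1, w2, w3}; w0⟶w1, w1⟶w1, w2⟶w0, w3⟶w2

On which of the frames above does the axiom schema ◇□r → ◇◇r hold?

(F3)

Frame correspondent (Sahlqvist): ∀x ∀y (xRy → ∃w (yRw ∧ xR²w)) — i.e. a generalized confluence (Geach) condition.
(F1): fails — 1R0 but no w with 0Rw and 1R²w.
(F2): fails — w3Rw1 but no w with w1Rw and w3R²w.
(F3): holds.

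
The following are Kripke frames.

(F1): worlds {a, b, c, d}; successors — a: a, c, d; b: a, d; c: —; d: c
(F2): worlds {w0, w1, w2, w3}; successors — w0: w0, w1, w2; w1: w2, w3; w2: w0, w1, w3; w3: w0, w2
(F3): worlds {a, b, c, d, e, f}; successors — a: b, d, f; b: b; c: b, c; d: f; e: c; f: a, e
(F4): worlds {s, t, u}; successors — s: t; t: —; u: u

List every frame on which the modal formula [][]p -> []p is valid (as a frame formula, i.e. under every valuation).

The schema corresponds to density: forall x forall y (Rxy -> exists z (Rxz & Rzy)).
(F1): fails — Rdc but no z with Rdz and Rzc.
(F2): ✓.
(F3): fails — Rfe but no z with Rfz and Rze.
(F4): fails — Rst but no z with Rsz and Rzt.

(F2)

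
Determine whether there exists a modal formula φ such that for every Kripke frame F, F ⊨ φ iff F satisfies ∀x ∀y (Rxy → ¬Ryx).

Any modally definable frame class is closed under surjective bounded morphisms.
The 3-cycle (worlds s,t,u with s→t→u→s) is asymmetric. Mapping every world to a single reflexive point • is a surjective bounded morphism, and the reflexive point is not asymmetric (R•• but asymmetry requires ¬R••).
Hence asymmetry is not modally definable.

Not definable by any modal formula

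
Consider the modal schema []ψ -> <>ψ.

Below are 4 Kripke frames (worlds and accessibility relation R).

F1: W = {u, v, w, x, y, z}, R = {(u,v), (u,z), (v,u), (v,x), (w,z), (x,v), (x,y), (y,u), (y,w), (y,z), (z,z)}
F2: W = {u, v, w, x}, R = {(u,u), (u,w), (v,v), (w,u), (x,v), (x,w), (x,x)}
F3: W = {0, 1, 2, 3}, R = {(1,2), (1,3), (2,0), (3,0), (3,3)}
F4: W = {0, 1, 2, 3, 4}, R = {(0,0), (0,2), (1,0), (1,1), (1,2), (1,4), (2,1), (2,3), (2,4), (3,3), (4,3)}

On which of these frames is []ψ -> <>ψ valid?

F1, F2, F4

The schema corresponds to seriality: forall x exists y Rxy.
F1: condition met.
F2: condition met.
F3: fails — world 0 has no successor.
F4: condition met.
Valid on: F1, F2, F4.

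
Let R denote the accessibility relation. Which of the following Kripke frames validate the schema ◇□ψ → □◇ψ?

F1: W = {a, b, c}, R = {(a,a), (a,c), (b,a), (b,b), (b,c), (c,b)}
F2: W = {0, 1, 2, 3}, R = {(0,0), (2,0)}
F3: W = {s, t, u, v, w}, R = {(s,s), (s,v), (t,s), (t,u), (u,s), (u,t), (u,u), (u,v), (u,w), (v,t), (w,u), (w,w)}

Frame correspondent (Sahlqvist): ∀x ∀y ∀z (Rxy ∧ Rxz → ∃w (Ryw ∧ Rzw)) — i.e. convergence.
F1: fails — Raa and Rac but a and c have no common successor.
F2: condition met.
F3: fails — Rsv and Rss but v and s have no common successor.
Valid on: F2.

F2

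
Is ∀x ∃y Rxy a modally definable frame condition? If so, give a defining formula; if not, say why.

Yes — defined by □q → ◇q

This is a Sahlqvist condition; the D axiom □q → ◇q defines it.
Suppose □q→◇q is valid. At any x set V(q)=W. Then □q at x, so ◇q at x, so x has a successor.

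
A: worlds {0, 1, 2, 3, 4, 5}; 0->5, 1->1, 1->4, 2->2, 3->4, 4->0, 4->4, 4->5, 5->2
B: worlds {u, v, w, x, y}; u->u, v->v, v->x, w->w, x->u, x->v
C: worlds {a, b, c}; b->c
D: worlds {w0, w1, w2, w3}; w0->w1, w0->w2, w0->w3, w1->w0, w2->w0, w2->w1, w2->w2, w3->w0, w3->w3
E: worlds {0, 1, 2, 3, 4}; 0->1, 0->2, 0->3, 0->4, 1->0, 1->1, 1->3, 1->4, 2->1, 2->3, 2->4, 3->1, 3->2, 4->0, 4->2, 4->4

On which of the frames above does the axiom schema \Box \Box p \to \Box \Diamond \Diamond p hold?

A, B, D, E

Frame correspondent (Sahlqvist): \forall x \forall z (xRz \to \exists w (x R^2 w \wedge z R^2 w)) — i.e. a generalized confluence (Geach) condition.
A: ✓.
B: ✓.
C: fails — bRc but no w with bR²w and cR²w.
D: ✓.
E: ✓.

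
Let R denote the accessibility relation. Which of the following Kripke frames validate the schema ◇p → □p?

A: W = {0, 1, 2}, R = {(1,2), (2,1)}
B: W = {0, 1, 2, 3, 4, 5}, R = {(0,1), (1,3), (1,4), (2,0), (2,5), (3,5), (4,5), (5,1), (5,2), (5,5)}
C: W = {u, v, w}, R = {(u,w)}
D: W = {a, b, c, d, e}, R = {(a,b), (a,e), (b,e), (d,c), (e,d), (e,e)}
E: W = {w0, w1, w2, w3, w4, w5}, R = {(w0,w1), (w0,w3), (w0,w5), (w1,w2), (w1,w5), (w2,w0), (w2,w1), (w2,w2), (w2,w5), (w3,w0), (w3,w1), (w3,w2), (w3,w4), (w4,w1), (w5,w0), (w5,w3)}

This is the axiom for partial functionality; its first-order frame correspondent is ∀x ∀y ∀z (Rxy ∧ Rxz → y = z).
A: ✓.
B: fails — 1 sees both 3 and 4.
C: ✓.
D: fails — a sees both b and e.
E: fails — w0 sees both w1 and w3.

A, C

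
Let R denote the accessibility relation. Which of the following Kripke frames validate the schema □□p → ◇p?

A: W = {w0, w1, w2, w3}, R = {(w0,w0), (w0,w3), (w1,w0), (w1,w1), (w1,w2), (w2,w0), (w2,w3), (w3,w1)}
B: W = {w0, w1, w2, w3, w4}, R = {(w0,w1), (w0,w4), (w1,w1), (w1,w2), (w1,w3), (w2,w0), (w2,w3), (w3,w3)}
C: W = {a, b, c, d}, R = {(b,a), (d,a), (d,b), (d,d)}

The schema corresponds to a generalized confluence (Geach) condition: ∀x ∃w (xR²w ∧ xRw).
A: ✓.
B: fails — at w4 but no w with w4R²w and w4Rw.
C: fails — at a but no w with aR²w and aRw.

A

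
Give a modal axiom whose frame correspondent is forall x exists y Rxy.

□s → ◇s

A defining formula is □s → ◇s (the D axiom).
Suppose □s→◇s is valid. At any x set V(s)=W. Then □s at x, so ◇s at x, so x has a successor.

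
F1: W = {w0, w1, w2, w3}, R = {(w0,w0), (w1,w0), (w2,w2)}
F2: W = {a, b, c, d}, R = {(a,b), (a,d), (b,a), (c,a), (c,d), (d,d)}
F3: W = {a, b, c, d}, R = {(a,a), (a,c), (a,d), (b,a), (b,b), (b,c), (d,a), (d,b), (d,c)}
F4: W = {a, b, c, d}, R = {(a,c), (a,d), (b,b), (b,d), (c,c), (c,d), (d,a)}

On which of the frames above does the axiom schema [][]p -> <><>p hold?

F2, F4

The schema corresponds to a generalized confluence (Geach) condition: forall x exists w (x R^2 w & x R^2 w).
F1: fails — at w3 but no w with w3R²w and w3R²w.
F2: satisfies the condition.
F3: fails — at c but no w with cR²w and cR²w.
F4: satisfies the condition.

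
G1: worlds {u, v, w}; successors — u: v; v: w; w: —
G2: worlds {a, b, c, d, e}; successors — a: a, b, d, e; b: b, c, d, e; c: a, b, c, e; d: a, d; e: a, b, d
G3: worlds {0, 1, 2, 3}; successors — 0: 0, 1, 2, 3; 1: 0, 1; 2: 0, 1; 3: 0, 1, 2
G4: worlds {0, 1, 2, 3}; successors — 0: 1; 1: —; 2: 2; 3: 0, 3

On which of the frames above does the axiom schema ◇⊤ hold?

Frame correspondent (Sahlqvist): ∀x ∃y Rxy — i.e. seriality.
G1: fails — world w has no successor.
G2: holds.
G3: holds.
G4: fails — world 1 has no successor.

G2, G3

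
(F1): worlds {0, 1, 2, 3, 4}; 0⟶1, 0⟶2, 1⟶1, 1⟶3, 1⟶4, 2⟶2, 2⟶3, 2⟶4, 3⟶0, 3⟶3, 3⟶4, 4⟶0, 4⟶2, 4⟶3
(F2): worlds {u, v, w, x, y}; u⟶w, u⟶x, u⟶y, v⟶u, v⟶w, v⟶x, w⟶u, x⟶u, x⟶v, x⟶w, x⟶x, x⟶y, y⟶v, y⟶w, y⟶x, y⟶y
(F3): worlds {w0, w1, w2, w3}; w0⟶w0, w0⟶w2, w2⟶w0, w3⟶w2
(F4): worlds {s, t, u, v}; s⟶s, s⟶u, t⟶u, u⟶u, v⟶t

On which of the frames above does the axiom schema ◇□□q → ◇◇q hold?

The schema corresponds to a generalized confluence (Geach) condition: ∀x ∀y (xRy → ∃w (yR²w ∧ xR²w)).
(F1): ✓.
(F2): ✓.
(F3): ✓.
(F4): ✓.

(F1), (F2), (F3), (F4)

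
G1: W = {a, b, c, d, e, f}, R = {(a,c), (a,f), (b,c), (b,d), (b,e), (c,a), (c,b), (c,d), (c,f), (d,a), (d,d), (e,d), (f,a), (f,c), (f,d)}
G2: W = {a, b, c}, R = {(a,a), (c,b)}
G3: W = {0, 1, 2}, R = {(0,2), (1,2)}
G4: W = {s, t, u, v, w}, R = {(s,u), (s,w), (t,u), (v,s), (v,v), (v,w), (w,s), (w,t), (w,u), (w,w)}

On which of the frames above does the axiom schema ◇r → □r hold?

G2, G3

The schema corresponds to partial functionality: ∀x ∀y ∀z (Rxy ∧ Rxz → y = z).
G1: fails — a sees both c and f.
G2: satisfies the condition.
G3: satisfies the condition.
G4: fails — s sees both u and w.
Valid on: G2, G3.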